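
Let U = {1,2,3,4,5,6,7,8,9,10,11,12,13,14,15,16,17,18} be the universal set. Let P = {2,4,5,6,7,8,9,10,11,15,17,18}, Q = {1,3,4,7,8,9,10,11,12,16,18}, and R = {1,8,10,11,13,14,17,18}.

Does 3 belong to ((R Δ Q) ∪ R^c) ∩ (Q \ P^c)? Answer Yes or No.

3 ∉ R and 3 ∈ Q, so 3 ∈ R Δ Q
3 ∉ R, so 3 ∈ R^c
3 ∈ (R Δ Q) and 3 ∈ R^c, so 3 ∈ (R Δ Q) ∪ R^c
3 ∉ P, so 3 ∈ P^c
3 ∈ Q and 3 ∈ P^c, so 3 ∉ Q \ P^c
3 ∈ ((R Δ Q) ∪ R^c) and 3 ∉ (Q \ P^c), so 3 ∉ ((R Δ Q) ∪ R^c) ∩ (Q \ P^c)

No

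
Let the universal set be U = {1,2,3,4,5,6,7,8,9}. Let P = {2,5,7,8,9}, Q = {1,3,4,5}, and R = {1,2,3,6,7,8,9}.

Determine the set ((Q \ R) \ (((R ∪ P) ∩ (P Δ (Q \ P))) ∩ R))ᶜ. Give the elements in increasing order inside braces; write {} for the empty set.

Q \ R = {4,5}
R ∪ P = {1,2,3,5,6,7,8,9}
Q \ P = {1,3,4}
P Δ (Q \ P) = {1,2,3,4,5,7,8,9}
(R ∪ P) ∩ (P Δ (Q \ P)) = {1,2,3,5,7,8,9}
((R ∪ P) ∩ (P Δ (Q \ P))) ∩ R = {1,2,3,7,8,9}
(Q \ R) \ (((R ∪ P) ∩ (P Δ (Q \ P))) ∩ R) = {4,5}
((Q \ R) \ (((R ∪ P) ∩ (P Δ (Q \ P))) ∩ R))ᶜ = {1,2,3,6,7,8,9}

{1,2,3,6,7,8,9}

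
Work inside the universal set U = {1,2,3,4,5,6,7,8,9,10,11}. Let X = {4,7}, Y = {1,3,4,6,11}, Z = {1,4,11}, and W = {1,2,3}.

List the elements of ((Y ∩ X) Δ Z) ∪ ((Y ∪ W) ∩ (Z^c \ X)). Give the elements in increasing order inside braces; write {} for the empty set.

Y ∩ X = {4}
(Y ∩ X) Δ Z = {1,11}
Y ∪ W = {1,2,3,4,6,11}
Z^c = {2,3,5,6,7,8,9,10}
Z^c \ X = {2,3,5,6,8,9,10}
(Y ∪ W) ∩ (Z^c \ X) = {2,3,6}
((Y ∩ X) Δ Z) ∪ ((Y ∪ W) ∩ (Z^c \ X)) = {1,2,3,6,11}

{1,2,3,6,11}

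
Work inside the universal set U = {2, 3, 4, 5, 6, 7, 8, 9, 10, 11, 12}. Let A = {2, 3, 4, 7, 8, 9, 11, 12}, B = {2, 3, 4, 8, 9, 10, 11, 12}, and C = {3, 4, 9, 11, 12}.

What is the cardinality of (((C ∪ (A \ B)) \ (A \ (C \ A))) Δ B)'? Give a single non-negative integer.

A \ B = {7}
C ∪ (A \ B) = {3, 4, 7, 9, 11, 12}
C \ A = {}
A \ (C \ A) = {2, 3, 4, 7, 8, 9, 11, 12}
(C ∪ (A \ B)) \ (A \ (C \ A)) = {}
((C ∪ (A \ B)) \ (A \ (C \ A))) Δ B = {2, 3, 4, 8, 9, 10, 11, 12}
(((C ∪ (A \ B)) \ (A \ (C \ A))) Δ B)' = {5, 6, 7}
|(((C ∪ (A \ B)) \ (A \ (C \ A))) Δ B)'| = 3

3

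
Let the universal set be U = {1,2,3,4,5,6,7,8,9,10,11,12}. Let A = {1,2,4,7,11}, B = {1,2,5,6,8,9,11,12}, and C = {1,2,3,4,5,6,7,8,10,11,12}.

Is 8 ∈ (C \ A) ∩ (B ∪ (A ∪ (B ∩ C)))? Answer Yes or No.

8 ∈ C and 8 ∉ A, so 8 ∈ C \ A
8 ∈ B and 8 ∈ C, so 8 ∈ B ∩ C
8 ∉ A and 8 ∈ (B ∩ C), so 8 ∈ A ∪ (B ∩ C)
8 ∈ B and 8 ∈ (A ∪ (B ∩ C)), so 8 ∈ B ∪ (A ∪ (B ∩ C))
8 ∈ (C \ A) and 8 ∈ (B ∪ (A ∪ (B ∩ C))), so 8 ∈ (C \ A) ∩ (B ∪ (A ∪ (B ∩ C)))

Yes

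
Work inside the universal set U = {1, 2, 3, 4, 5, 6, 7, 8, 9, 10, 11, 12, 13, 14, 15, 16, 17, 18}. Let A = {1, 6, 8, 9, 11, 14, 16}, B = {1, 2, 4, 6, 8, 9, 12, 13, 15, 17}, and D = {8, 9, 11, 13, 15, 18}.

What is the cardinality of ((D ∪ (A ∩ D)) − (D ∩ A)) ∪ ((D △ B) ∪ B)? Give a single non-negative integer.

12

A ∩ D = {8, 9, 11}
D ∪ (A ∩ D) = {8, 9, 11, 13, 15, 18}
D ∩ A = {8, 9, 11}
(D ∪ (A ∩ D)) − (D ∩ A) = {13, 15, 18}
D △ B = {1, 2, 4, 6, 11, 12, 17, 18}
(D △ B) ∪ B = {1, 2, 4, 6, 8, 9, 11, 12, 13, 15, 17, 18}
((D ∪ (A ∩ D)) − (D ∩ A)) ∪ ((D △ B) ∪ B) = {1, 2, 4, 6, 8, 9, 11, 12, 13, 15, 17, 18}
|((D ∪ (A ∩ D)) − (D ∩ A)) ∪ ((D △ B) ∪ B)| = 12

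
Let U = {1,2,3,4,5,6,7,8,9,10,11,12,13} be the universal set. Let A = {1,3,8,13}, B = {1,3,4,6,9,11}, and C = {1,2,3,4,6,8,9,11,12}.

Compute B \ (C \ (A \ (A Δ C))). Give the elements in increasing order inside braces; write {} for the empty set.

A Δ C = {2,4,6,9,11,12,13}
A \ (A Δ C) = {1,3,8}
C \ (A \ (A Δ C)) = {2,4,6,9,11,12}
B \ (C \ (A \ (A Δ C))) = {1,3}

{1,3}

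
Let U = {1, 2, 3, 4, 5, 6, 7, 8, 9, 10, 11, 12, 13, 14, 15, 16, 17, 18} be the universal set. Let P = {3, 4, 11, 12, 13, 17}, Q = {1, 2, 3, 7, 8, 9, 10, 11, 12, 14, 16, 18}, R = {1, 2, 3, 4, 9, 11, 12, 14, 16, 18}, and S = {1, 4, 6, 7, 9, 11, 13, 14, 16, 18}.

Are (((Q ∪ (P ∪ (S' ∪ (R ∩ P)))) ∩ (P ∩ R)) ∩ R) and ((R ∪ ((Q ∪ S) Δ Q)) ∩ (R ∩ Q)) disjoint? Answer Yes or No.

No

S' = {2, 3, 5, 8, 10, 12, 15, 17}
R ∩ P = {3, 4, 11, 12}
S' ∪ (R ∩ P) = {2, 3, 4, 5, 8, 10, 11, 12, 15, 17}
P ∪ (S' ∪ (R ∩ P)) = {2, 3, 4, 5, 8, 10, 11, 12, 13, 15, 17}
Q ∪ (P ∪ (S' ∪ (R ∩ P))) = {1, 2, 3, 4, 5, 7, 8, 9, 10, 11, 12, 13, 14, 15, 16, 17, 18}
P ∩ R = {3, 4, 11, 12}
(Q ∪ (P ∪ (S' ∪ (R ∩ P)))) ∩ (P ∩ R) = {3, 4, 11, 12}
((Q ∪ (P ∪ (S' ∪ (R ∩ P)))) ∩ (P ∩ R)) ∩ R = {3, 4, 11, 12}
Q ∪ S = {1, 2, 3, 4, 6, 7, 8, 9, 10, 11, 12, 13, 14, 16, 18}
(Q ∪ S) Δ Q = {4, 6, 13}
R ∪ ((Q ∪ S) Δ Q) = {1, 2, 3, 4, 6, 9, 11, 12, 13, 14, 16, 18}
R ∩ Q = {1, 2, 3, 9, 11, 12, 14, 16, 18}
(R ∪ ((Q ∪ S) Δ Q)) ∩ (R ∩ Q) = {1, 2, 3, 9, 11, 12, 14, 16, 18}
3 lies in both, so they are not disjoint.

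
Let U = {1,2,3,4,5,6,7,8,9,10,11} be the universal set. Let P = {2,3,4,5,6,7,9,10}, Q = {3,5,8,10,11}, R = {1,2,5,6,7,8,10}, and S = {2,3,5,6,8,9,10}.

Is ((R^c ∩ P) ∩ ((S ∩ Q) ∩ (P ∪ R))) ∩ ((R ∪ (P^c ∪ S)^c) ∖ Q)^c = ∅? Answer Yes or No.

R^c = {3,4,9,11}
R^c ∩ P = {3,4,9}
S ∩ Q = {3,5,8,10}
P ∪ R = {1,2,3,4,5,6,7,8,9,10}
(S ∩ Q) ∩ (P ∪ R) = {3,5,8,10}
(R^c ∩ P) ∩ ((S ∩ Q) ∩ (P ∪ R)) = {3}
P^c = {1,8,11}
P^c ∪ S = {1,2,3,5,6,8,9,10,11}
(P^c ∪ S)^c = {4,7}
R ∪ (P^c ∪ S)^c = {1,2,4,5,6,7,8,10}
(R ∪ (P^c ∪ S)^c) ∖ Q = {1,2,4,6,7}
((R ∪ (P^c ∪ S)^c) ∖ Q)^c = {3,5,8,9,10,11}
3 lies in both, so they are not disjoint.

No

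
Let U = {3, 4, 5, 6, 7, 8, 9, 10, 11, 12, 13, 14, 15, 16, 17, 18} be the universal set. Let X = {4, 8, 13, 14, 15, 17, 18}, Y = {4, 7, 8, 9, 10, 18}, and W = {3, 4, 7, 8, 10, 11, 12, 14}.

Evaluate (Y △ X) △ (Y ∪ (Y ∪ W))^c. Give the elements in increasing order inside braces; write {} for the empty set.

Y △ X = {7, 9, 10, 13, 14, 15, 17}
Y ∪ W = {3, 4, 7, 8, 9, 10, 11, 12, 14, 18}
Y ∪ (Y ∪ W) = {3, 4, 7, 8, 9, 10, 11, 12, 14, 18}
(Y ∪ (Y ∪ W))^c = {5, 6, 13, 15, 16, 17}
(Y △ X) △ (Y ∪ (Y ∪ W))^c = {5, 6, 7, 9, 10, 14, 16}

{5, 6, 7, 9, 10, 14, 16}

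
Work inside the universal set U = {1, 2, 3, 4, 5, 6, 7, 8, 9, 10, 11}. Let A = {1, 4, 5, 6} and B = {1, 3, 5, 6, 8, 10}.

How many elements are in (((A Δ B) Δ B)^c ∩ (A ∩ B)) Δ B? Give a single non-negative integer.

6

A Δ B = {3, 4, 8, 10}
(A Δ B) Δ B = {1, 4, 5, 6}
((A Δ B) Δ B)^c = {2, 3, 7, 8, 9, 10, 11}
A ∩ B = {1, 5, 6}
((A Δ B) Δ B)^c ∩ (A ∩ B) = {}
(((A Δ B) Δ B)^c ∩ (A ∩ B)) Δ B = {1, 3, 5, 6, 8, 10}
|(((A Δ B) Δ B)^c ∩ (A ∩ B)) Δ B| = 6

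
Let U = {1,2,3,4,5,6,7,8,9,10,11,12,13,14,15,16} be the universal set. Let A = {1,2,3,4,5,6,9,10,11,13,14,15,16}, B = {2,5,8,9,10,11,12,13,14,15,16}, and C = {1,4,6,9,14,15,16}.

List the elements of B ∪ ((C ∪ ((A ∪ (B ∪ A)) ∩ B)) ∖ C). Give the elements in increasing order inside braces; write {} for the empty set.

B ∪ A = {1,2,3,4,5,6,8,9,10,11,12,13,14,15,16}
A ∪ (B ∪ A) = {1,2,3,4,5,6,8,9,10,11,12,13,14,15,16}
(A ∪ (B ∪ A)) ∩ B = {2,5,8,9,10,11,12,13,14,15,16}
C ∪ ((A ∪ (B ∪ A)) ∩ B) = {1,2,4,5,6,8,9,10,11,12,13,14,15,16}
(C ∪ ((A ∪ (B ∪ A)) ∩ B)) ∖ C = {2,5,8,10,11,12,13}
B ∪ ((C ∪ ((A ∪ (B ∪ A)) ∩ B)) ∖ C) = {2,5,8,9,10,11,12,13,14,15,16}

{2,5,8,9,10,11,12,13,14,15,16}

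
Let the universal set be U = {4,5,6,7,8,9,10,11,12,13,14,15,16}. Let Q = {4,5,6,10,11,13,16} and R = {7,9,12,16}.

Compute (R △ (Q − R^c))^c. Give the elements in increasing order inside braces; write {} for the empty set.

{4,5,6,8,10,11,13,14,15,16}

R^c = {4,5,6,8,10,11,13,14,15}
Q − R^c = {16}
R △ (Q − R^c) = {7,9,12}
(R △ (Q − R^c))^c = {4,5,6,8,10,11,13,14,15,16}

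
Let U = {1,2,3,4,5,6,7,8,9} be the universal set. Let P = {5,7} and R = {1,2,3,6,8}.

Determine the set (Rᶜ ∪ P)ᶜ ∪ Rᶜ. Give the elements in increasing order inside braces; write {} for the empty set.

Rᶜ = {4,5,7,9}
Rᶜ ∪ P = {4,5,7,9}
(Rᶜ ∪ P)ᶜ = {1,2,3,6,8}
(Rᶜ ∪ P)ᶜ ∪ Rᶜ = {1,2,3,4,5,6,7,8,9}

{1,2,3,4,5,6,7,8,9}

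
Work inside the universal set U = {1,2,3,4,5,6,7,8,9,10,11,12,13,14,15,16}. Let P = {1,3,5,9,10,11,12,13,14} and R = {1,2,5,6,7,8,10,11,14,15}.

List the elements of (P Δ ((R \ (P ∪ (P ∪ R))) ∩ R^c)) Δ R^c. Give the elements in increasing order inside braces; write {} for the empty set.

{1,4,5,10,11,14,16}

P ∪ R = {1,2,3,5,6,7,8,9,10,11,12,13,14,15}
P ∪ (P ∪ R) = {1,2,3,5,6,7,8,9,10,11,12,13,14,15}
R \ (P ∪ (P ∪ R)) = {}
R^c = {3,4,9,12,13,16}
(R \ (P ∪ (P ∪ R))) ∩ R^c = {}
P Δ ((R \ (P ∪ (P ∪ R))) ∩ R^c) = {1,3,5,9,10,11,12,13,14}
(P Δ ((R \ (P ∪ (P ∪ R))) ∩ R^c)) Δ R^c = {1,4,5,10,11,14,16}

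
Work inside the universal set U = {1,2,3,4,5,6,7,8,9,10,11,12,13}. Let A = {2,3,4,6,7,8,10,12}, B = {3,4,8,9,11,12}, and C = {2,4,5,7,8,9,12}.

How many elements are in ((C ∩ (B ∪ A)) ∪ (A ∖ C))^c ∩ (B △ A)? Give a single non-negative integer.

1

B ∪ A = {2,3,4,6,7,8,9,10,11,12}
C ∩ (B ∪ A) = {2,4,7,8,9,12}
A ∖ C = {3,6,10}
(C ∩ (B ∪ A)) ∪ (A ∖ C) = {2,3,4,6,7,8,9,10,12}
((C ∩ (B ∪ A)) ∪ (A ∖ C))^c = {1,5,11,13}
B △ A = {2,6,7,9,10,11}
((C ∩ (B ∪ A)) ∪ (A ∖ C))^c ∩ (B △ A) = {11}
|((C ∩ (B ∪ A)) ∪ (A ∖ C))^c ∩ (B △ A)| = 1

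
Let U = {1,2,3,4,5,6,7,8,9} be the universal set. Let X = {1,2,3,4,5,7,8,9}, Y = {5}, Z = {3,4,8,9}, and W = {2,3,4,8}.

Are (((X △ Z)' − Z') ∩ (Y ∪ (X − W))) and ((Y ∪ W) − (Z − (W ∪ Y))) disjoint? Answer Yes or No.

X △ Z = {1,2,5,7}
(X △ Z)' = {3,4,6,8,9}
Z' = {1,2,5,6,7}
(X △ Z)' − Z' = {3,4,8,9}
X − W = {1,5,7,9}
Y ∪ (X − W) = {1,5,7,9}
((X △ Z)' − Z') ∩ (Y ∪ (X − W)) = {9}
Y ∪ W = {2,3,4,5,8}
W ∪ Y = {2,3,4,5,8}
Z − (W ∪ Y) = {9}
(Y ∪ W) − (Z − (W ∪ Y)) = {2,3,4,5,8}
{9} and {2,3,4,5,8} share no elements.

Yes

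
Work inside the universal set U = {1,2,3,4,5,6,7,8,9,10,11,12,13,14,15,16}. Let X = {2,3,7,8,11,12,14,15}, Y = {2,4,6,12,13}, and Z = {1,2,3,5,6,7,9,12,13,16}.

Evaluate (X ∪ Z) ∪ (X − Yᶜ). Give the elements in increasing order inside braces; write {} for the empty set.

X ∪ Z = {1,2,3,5,6,7,8,9,11,12,13,14,15,16}
Yᶜ = {1,3,5,7,8,9,10,11,14,15,16}
X − Yᶜ = {2,12}
(X ∪ Z) ∪ (X − Yᶜ) = {1,2,3,5,6,7,8,9,11,12,13,14,15,16}

{1,2,3,5,6,7,8,9,11,12,13,14,15,16}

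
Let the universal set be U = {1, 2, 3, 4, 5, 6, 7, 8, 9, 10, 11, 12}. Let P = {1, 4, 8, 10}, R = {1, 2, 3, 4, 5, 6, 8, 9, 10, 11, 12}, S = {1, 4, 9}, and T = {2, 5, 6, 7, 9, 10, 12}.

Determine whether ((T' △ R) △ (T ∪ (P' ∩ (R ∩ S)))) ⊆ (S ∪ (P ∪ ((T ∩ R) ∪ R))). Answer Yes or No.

No

T' = {1, 3, 4, 8, 11}
T' △ R = {2, 5, 6, 9, 10, 12}
P' = {2, 3, 5, 6, 7, 9, 11, 12}
R ∩ S = {1, 4, 9}
P' ∩ (R ∩ S) = {9}
T ∪ (P' ∩ (R ∩ S)) = {2, 5, 6, 7, 9, 10, 12}
(T' △ R) △ (T ∪ (P' ∩ (R ∩ S))) = {7}
T ∩ R = {2, 5, 6, 9, 10, 12}
(T ∩ R) ∪ R = {1, 2, 3, 4, 5, 6, 8, 9, 10, 11, 12}
P ∪ ((T ∩ R) ∪ R) = {1, 2, 3, 4, 5, 6, 8, 9, 10, 11, 12}
S ∪ (P ∪ ((T ∩ R) ∪ R)) = {1, 2, 3, 4, 5, 6, 8, 9, 10, 11, 12}
7 ∈ (T' △ R) △ (T ∪ (P' ∩ (R ∩ S))) but 7 ∉ S ∪ (P ∪ ((T ∩ R) ∪ R)), so the inclusion fails.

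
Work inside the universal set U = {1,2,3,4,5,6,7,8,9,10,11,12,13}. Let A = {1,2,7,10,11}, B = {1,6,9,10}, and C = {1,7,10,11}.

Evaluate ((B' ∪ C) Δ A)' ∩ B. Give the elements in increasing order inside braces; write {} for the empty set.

B' = {2,3,4,5,7,8,11,12,13}
B' ∪ C = {1,2,3,4,5,7,8,10,11,12,13}
(B' ∪ C) Δ A = {3,4,5,8,12,13}
((B' ∪ C) Δ A)' = {1,2,6,7,9,10,11}
((B' ∪ C) Δ A)' ∩ B = {1,6,9,10}

{1,6,9,10}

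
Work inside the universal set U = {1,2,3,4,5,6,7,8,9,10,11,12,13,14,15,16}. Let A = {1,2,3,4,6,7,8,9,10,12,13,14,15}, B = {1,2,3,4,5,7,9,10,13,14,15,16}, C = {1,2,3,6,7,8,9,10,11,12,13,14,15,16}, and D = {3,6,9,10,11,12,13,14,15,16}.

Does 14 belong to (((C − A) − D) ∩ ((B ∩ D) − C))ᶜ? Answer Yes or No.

14 ∈ C and 14 ∈ A, so 14 ∉ C − A
14 ∉ (C − A) and 14 ∈ D, so 14 ∉ (C − A) − D
14 ∈ B and 14 ∈ D, so 14 ∈ B ∩ D
14 ∈ (B ∩ D) and 14 ∈ C, so 14 ∉ (B ∩ D) − C
14 ∉ ((C − A) − D) and 14 ∉ ((B ∩ D) − C), so 14 ∉ ((C − A) − D) ∩ ((B ∩ D) − C)
14 ∈ (((C − A) − D) ∩ ((B ∩ D) − C))ᶜ since 14 ∉ (((C − A) − D) ∩ ((B ∩ D) − C))

Yes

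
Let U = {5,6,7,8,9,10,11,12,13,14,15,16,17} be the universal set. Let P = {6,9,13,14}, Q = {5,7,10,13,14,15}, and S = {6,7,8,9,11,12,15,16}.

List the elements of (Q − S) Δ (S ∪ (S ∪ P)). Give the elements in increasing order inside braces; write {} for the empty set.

{5,6,7,8,9,10,11,12,15,16}

Q − S = {5,10,13,14}
S ∪ P = {6,7,8,9,11,12,13,14,15,16}
S ∪ (S ∪ P) = {6,7,8,9,11,12,13,14,15,16}
(Q − S) Δ (S ∪ (S ∪ P)) = {5,6,7,8,9,10,11,12,15,16}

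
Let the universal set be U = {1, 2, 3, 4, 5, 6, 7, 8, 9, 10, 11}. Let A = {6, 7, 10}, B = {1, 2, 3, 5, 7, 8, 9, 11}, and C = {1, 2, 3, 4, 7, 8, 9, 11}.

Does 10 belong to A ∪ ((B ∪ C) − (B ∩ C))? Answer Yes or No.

10 ∉ B and 10 ∉ C, so 10 ∉ B ∪ C
10 ∉ B and 10 ∉ C, so 10 ∉ B ∩ C
10 ∉ (B ∪ C) and 10 ∉ (B ∩ C), so 10 ∉ (B ∪ C) − (B ∩ C)
10 ∈ A and 10 ∉ ((B ∪ C) − (B ∩ C)), so 10 ∈ A ∪ ((B ∪ C) − (B ∩ C))

Yes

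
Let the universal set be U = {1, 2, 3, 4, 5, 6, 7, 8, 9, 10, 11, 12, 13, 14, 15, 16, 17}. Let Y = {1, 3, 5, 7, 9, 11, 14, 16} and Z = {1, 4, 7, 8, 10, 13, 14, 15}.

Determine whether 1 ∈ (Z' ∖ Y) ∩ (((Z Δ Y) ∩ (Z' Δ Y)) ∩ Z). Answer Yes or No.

1 ∈ Z, so 1 ∉ Z'
1 ∉ Z' and 1 ∈ Y, so 1 ∉ Z' ∖ Y
1 ∈ Z and 1 ∈ Y, so 1 ∉ Z Δ Y
1 ∈ Z, so 1 ∉ Z'
1 ∉ Z' and 1 ∈ Y, so 1 ∈ Z' Δ Y
1 ∉ (Z Δ Y) and 1 ∈ (Z' Δ Y), so 1 ∉ (Z Δ Y) ∩ (Z' Δ Y)
1 ∉ ((Z Δ Y) ∩ (Z' Δ Y)) and 1 ∈ Z, so 1 ∉ ((Z Δ Y) ∩ (Z' Δ Y)) ∩ Z
1 ∉ (Z' ∖ Y) and 1 ∉ (((Z Δ Y) ∩ (Z' Δ Y)) ∩ Z), so 1 ∉ (Z' ∖ Y) ∩ (((Z Δ Y) ∩ (Z' Δ Y)) ∩ Z)

No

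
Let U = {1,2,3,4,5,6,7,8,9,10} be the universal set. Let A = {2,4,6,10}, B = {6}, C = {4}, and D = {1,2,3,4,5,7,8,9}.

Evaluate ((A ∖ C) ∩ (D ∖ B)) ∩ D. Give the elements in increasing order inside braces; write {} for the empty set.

A ∖ C = {2,6,10}
D ∖ B = {1,2,3,4,5,7,8,9}
(A ∖ C) ∩ (D ∖ B) = {2}
((A ∖ C) ∩ (D ∖ B)) ∩ D = {2}

{2}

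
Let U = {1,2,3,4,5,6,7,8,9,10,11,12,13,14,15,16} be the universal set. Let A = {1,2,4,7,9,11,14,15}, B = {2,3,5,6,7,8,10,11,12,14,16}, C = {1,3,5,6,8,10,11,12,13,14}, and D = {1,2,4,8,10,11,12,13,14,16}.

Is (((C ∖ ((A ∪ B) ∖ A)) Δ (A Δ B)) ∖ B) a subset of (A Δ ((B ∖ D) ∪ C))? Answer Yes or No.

Yes

A ∪ B = {1,2,3,4,5,6,7,8,9,10,11,12,14,15,16}
(A ∪ B) ∖ A = {3,5,6,8,10,12,16}
C ∖ ((A ∪ B) ∖ A) = {1,11,13,14}
A Δ B = {1,3,4,5,6,8,9,10,12,15,16}
(C ∖ ((A ∪ B) ∖ A)) Δ (A Δ B) = {3,4,5,6,8,9,10,11,12,13,14,15,16}
((C ∖ ((A ∪ B) ∖ A)) Δ (A Δ B)) ∖ B = {4,9,13,15}
B ∖ D = {3,5,6,7}
(B ∖ D) ∪ C = {1,3,5,6,7,8,10,11,12,13,14}
A Δ ((B ∖ D) ∪ C) = {2,3,4,5,6,8,9,10,12,13,15}
Every element of {4,9,13,15} is in {2,3,4,5,6,8,9,10,12,13,15}, so ((C ∖ ((A ∪ B) ∖ A)) Δ (A Δ B)) ∖ B ⊆ A Δ ((B ∖ D) ∪ C).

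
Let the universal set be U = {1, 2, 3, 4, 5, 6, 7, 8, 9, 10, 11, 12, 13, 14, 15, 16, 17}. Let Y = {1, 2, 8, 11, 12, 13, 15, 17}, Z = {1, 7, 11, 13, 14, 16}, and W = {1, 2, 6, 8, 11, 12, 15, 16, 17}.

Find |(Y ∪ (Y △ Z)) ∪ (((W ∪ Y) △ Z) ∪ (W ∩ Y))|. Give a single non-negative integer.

Y △ Z = {2, 7, 8, 12, 14, 15, 16, 17}
Y ∪ (Y △ Z) = {1, 2, 7, 8, 11, 12, 13, 14, 15, 16, 17}
W ∪ Y = {1, 2, 6, 8, 11, 12, 13, 15, 16, 17}
(W ∪ Y) △ Z = {2, 6, 7, 8, 12, 14, 15, 17}
W ∩ Y = {1, 2, 8, 11, 12, 15, 17}
((W ∪ Y) △ Z) ∪ (W ∩ Y) = {1, 2, 6, 7, 8, 11, 12, 14, 15, 17}
(Y ∪ (Y △ Z)) ∪ (((W ∪ Y) △ Z) ∪ (W ∩ Y)) = {1, 2, 6, 7, 8, 11, 12, 13, 14, 15, 16, 17}
|(Y ∪ (Y △ Z)) ∪ (((W ∪ Y) △ Z) ∪ (W ∩ Y))| = 12

12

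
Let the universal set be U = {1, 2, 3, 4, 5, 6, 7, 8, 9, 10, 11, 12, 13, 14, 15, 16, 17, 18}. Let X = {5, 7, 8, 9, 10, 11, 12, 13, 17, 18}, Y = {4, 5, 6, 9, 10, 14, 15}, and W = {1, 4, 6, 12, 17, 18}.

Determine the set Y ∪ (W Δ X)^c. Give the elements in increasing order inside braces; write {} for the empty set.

{2, 3, 4, 5, 6, 9, 10, 12, 14, 15, 16, 17, 18}

W Δ X = {1, 4, 5, 6, 7, 8, 9, 10, 11, 13}
(W Δ X)^c = {2, 3, 12, 14, 15, 16, 17, 18}
Y ∪ (W Δ X)^c = {2, 3, 4, 5, 6, 9, 10, 12, 14, 15, 16, 17, 18}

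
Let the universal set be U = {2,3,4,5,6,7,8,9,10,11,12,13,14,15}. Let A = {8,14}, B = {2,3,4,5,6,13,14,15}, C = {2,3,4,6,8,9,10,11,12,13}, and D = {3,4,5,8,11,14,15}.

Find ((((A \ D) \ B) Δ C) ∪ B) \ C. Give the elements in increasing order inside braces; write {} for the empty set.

{5,14,15}

A \ D = {}
(A \ D) \ B = {}
((A \ D) \ B) Δ C = {2,3,4,6,8,9,10,11,12,13}
(((A \ D) \ B) Δ C) ∪ B = {2,3,4,5,6,8,9,10,11,12,13,14,15}
((((A \ D) \ B) Δ C) ∪ B) \ C = {5,14,15}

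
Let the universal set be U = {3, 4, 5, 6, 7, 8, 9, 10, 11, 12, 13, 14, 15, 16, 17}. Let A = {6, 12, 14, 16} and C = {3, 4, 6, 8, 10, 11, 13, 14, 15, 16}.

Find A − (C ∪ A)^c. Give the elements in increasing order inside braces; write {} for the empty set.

C ∪ A = {3, 4, 6, 8, 10, 11, 12, 13, 14, 15, 16}
(C ∪ A)^c = {5, 7, 9, 17}
A − (C ∪ A)^c = {6, 12, 14, 16}

{6, 12, 14, 16}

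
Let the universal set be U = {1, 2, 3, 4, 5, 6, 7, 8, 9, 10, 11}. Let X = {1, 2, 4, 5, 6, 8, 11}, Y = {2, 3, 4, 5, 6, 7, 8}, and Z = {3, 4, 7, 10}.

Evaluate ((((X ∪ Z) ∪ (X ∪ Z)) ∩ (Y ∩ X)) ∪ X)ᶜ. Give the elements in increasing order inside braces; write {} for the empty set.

X ∪ Z = {1, 2, 3, 4, 5, 6, 7, 8, 10, 11}
(X ∪ Z) ∪ (X ∪ Z) = {1, 2, 3, 4, 5, 6, 7, 8, 10, 11}
Y ∩ X = {2, 4, 5, 6, 8}
((X ∪ Z) ∪ (X ∪ Z)) ∩ (Y ∩ X) = {2, 4, 5, 6, 8}
(((X ∪ Z) ∪ (X ∪ Z)) ∩ (Y ∩ X)) ∪ X = {1, 2, 4, 5, 6, 8, 11}
((((X ∪ Z) ∪ (X ∪ Z)) ∩ (Y ∩ X)) ∪ X)ᶜ = {3, 7, 9, 10}

{3, 7, 9, 10}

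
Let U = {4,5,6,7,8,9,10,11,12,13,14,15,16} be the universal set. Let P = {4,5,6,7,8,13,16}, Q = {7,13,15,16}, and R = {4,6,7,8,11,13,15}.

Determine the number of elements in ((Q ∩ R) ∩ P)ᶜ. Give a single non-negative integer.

11

Q ∩ R = {7,13,15}
(Q ∩ R) ∩ P = {7,13}
((Q ∩ R) ∩ P)ᶜ = {4,5,6,8,9,10,11,12,14,15,16}
|((Q ∩ R) ∩ P)ᶜ| = 11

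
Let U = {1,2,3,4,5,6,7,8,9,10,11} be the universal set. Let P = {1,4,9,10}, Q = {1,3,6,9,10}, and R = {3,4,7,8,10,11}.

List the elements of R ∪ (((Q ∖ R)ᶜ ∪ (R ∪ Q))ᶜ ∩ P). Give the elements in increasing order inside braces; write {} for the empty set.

{3,4,7,8,10,11}

Q ∖ R = {1,6,9}
(Q ∖ R)ᶜ = {2,3,4,5,7,8,10,11}
R ∪ Q = {1,3,4,6,7,8,9,10,11}
(Q ∖ R)ᶜ ∪ (R ∪ Q) = {1,2,3,4,5,6,7,8,9,10,11}
((Q ∖ R)ᶜ ∪ (R ∪ Q))ᶜ = {}
((Q ∖ R)ᶜ ∪ (R ∪ Q))ᶜ ∩ P = {}
R ∪ (((Q ∖ R)ᶜ ∪ (R ∪ Q))ᶜ ∩ P) = {3,4,7,8,10,11}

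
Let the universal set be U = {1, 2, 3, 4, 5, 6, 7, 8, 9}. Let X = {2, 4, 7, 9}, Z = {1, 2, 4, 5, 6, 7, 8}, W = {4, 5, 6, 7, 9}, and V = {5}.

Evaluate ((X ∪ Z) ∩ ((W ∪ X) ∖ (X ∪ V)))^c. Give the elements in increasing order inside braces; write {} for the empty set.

X ∪ Z = {1, 2, 4, 5, 6, 7, 8, 9}
W ∪ X = {2, 4, 5, 6, 7, 9}
X ∪ V = {2, 4, 5, 7, 9}
(W ∪ X) ∖ (X ∪ V) = {6}
(X ∪ Z) ∩ ((W ∪ X) ∖ (X ∪ V)) = {6}
((X ∪ Z) ∩ ((W ∪ X) ∖ (X ∪ V)))^c = {1, 2, 3, 4, 5, 7, 8, 9}

{1, 2, 3, 4, 5, 7, 8, 9}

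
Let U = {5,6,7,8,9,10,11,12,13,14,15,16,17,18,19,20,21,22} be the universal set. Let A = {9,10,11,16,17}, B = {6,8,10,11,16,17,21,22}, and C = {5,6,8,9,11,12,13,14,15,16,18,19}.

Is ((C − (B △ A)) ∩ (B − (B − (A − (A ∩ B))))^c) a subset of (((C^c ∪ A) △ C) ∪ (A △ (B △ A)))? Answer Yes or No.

B △ A = {6,8,9,21,22}
C − (B △ A) = {5,11,12,13,14,15,16,18,19}
A ∩ B = {10,11,16,17}
A − (A ∩ B) = {9}
B − (A − (A ∩ B)) = {6,8,10,11,16,17,21,22}
B − (B − (A − (A ∩ B))) = {}
(B − (B − (A − (A ∩ B))))^c = {5,6,7,8,9,10,11,12,13,14,15,16,17,18,19,20,21,22}
(C − (B △ A)) ∩ (B − (B − (A − (A ∩ B))))^c = {5,11,12,13,14,15,16,18,19}
C^c = {7,10,17,20,21,22}
C^c ∪ A = {7,9,10,11,16,17,20,21,22}
(C^c ∪ A) △ C = {5,6,7,8,10,12,13,14,15,17,18,19,20,21,22}
A △ (B △ A) = {6,8,10,11,16,17,21,22}
((C^c ∪ A) △ C) ∪ (A △ (B △ A)) = {5,6,7,8,10,11,12,13,14,15,16,17,18,19,20,21,22}
Every element of {5,11,12,13,14,15,16,18,19} is in {5,6,7,8,10,11,12,13,14,15,16,17,18,19,20,21,22}, so (C − (B △ A)) ∩ (B − (B − (A − (A ∩ B))))^c ⊆ ((C^c ∪ A) △ C) ∪ (A △ (B △ A)).

Yes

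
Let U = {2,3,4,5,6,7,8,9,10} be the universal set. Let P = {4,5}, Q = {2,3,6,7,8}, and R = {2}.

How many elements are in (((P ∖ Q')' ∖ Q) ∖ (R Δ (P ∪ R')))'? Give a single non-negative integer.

Q' = {4,5,9,10}
P ∖ Q' = {}
(P ∖ Q')' = {2,3,4,5,6,7,8,9,10}
(P ∖ Q')' ∖ Q = {4,5,9,10}
R' = {3,4,5,6,7,8,9,10}
P ∪ R' = {3,4,5,6,7,8,9,10}
R Δ (P ∪ R') = {2,3,4,5,6,7,8,9,10}
((P ∖ Q')' ∖ Q) ∖ (R Δ (P ∪ R')) = {}
(((P ∖ Q')' ∖ Q) ∖ (R Δ (P ∪ R')))' = {2,3,4,5,6,7,8,9,10}
|(((P ∖ Q')' ∖ Q) ∖ (R Δ (P ∪ R')))'| = 9

9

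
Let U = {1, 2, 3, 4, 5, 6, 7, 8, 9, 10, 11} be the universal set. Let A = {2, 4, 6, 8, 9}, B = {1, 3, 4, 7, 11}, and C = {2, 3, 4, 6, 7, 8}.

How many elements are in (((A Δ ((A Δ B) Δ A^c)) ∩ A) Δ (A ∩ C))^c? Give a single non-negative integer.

A Δ B = {1, 2, 3, 6, 7, 8, 9, 11}
A^c = {1, 3, 5, 7, 10, 11}
(A Δ B) Δ A^c = {2, 5, 6, 8, 9, 10}
A Δ ((A Δ B) Δ A^c) = {4, 5, 10}
(A Δ ((A Δ B) Δ A^c)) ∩ A = {4}
A ∩ C = {2, 4, 6, 8}
((A Δ ((A Δ B) Δ A^c)) ∩ A) Δ (A ∩ C) = {2, 6, 8}
(((A Δ ((A Δ B) Δ A^c)) ∩ A) Δ (A ∩ C))^c = {1, 3, 4, 5, 7, 9, 10, 11}
|(((A Δ ((A Δ B) Δ A^c)) ∩ A) Δ (A ∩ C))^c| = 8

8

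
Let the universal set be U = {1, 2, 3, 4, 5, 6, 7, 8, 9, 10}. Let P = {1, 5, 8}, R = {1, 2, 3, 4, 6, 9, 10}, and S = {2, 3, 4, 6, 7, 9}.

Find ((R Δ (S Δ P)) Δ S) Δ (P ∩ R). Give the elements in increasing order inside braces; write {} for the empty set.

{1, 2, 3, 4, 5, 6, 8, 9, 10}

S Δ P = {1, 2, 3, 4, 5, 6, 7, 8, 9}
R Δ (S Δ P) = {5, 7, 8, 10}
(R Δ (S Δ P)) Δ S = {2, 3, 4, 5, 6, 8, 9, 10}
P ∩ R = {1}
((R Δ (S Δ P)) Δ S) Δ (P ∩ R) = {1, 2, 3, 4, 5, 6, 8, 9, 10}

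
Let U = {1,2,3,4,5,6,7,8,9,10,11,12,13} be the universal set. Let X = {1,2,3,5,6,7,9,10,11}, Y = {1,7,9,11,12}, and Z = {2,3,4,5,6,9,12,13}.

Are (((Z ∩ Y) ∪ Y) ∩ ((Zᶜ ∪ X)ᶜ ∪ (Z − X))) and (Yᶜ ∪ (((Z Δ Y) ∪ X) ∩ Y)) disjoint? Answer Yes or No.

Yes

Z ∩ Y = {9,12}
(Z ∩ Y) ∪ Y = {1,7,9,11,12}
Zᶜ = {1,7,8,10,11}
Zᶜ ∪ X = {1,2,3,5,6,7,8,9,10,11}
(Zᶜ ∪ X)ᶜ = {4,12,13}
Z − X = {4,12,13}
(Zᶜ ∪ X)ᶜ ∪ (Z − X) = {4,12,13}
((Z ∩ Y) ∪ Y) ∩ ((Zᶜ ∪ X)ᶜ ∪ (Z − X)) = {12}
Yᶜ = {2,3,4,5,6,8,10,13}
Z Δ Y = {1,2,3,4,5,6,7,11,13}
(Z Δ Y) ∪ X = {1,2,3,4,5,6,7,9,10,11,13}
((Z Δ Y) ∪ X) ∩ Y = {1,7,9,11}
Yᶜ ∪ (((Z Δ Y) ∪ X) ∩ Y) = {1,2,3,4,5,6,7,8,9,10,11,13}
{12} and {1,2,3,4,5,6,7,8,9,10,11,13} share no elements.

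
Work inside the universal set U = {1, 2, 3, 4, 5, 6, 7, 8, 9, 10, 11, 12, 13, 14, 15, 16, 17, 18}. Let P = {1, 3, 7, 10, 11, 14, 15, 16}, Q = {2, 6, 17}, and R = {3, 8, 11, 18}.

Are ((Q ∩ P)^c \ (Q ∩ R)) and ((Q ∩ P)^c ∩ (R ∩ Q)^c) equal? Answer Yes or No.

Yes

Q ∩ P = {}
(Q ∩ P)^c = {1, 2, 3, 4, 5, 6, 7, 8, 9, 10, 11, 12, 13, 14, 15, 16, 17, 18}
Q ∩ R = {}
(Q ∩ P)^c \ (Q ∩ R) = {1, 2, 3, 4, 5, 6, 7, 8, 9, 10, 11, 12, 13, 14, 15, 16, 17, 18}
R ∩ Q = {}
(R ∩ Q)^c = {1, 2, 3, 4, 5, 6, 7, 8, 9, 10, 11, 12, 13, 14, 15, 16, 17, 18}
(Q ∩ P)^c ∩ (R ∩ Q)^c = {1, 2, 3, 4, 5, 6, 7, 8, 9, 10, 11, 12, 13, 14, 15, 16, 17, 18}
Both equal {1, 2, 3, 4, 5, 6, 7, 8, 9, 10, 11, 12, 13, 14, 15, 16, 17, 18}, so (Q ∩ P)^c \ (Q ∩ R) = (Q ∩ P)^c ∩ (R ∩ Q)^c.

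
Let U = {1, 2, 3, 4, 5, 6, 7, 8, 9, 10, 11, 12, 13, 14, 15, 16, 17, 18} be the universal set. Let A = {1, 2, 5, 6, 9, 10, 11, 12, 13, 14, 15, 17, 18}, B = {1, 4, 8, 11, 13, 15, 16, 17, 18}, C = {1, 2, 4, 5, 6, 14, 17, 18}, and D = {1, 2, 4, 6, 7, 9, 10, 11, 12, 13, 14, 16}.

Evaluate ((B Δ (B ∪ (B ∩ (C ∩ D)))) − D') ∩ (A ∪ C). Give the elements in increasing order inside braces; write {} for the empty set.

C ∩ D = {1, 2, 4, 6, 14}
B ∩ (C ∩ D) = {1, 4}
B ∪ (B ∩ (C ∩ D)) = {1, 4, 8, 11, 13, 15, 16, 17, 18}
B Δ (B ∪ (B ∩ (C ∩ D))) = {}
D' = {3, 5, 8, 15, 17, 18}
(B Δ (B ∪ (B ∩ (C ∩ D)))) − D' = {}
A ∪ C = {1, 2, 4, 5, 6, 9, 10, 11, 12, 13, 14, 15, 17, 18}
((B Δ (B ∪ (B ∩ (C ∩ D)))) − D') ∩ (A ∪ C) = {}

{}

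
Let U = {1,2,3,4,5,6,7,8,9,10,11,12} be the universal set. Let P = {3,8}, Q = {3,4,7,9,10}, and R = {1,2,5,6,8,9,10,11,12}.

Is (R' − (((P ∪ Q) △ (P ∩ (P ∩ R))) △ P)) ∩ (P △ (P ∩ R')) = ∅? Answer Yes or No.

Yes

R' = {3,4,7}
P ∪ Q = {3,4,7,8,9,10}
P ∩ R = {8}
P ∩ (P ∩ R) = {8}
(P ∪ Q) △ (P ∩ (P ∩ R)) = {3,4,7,9,10}
((P ∪ Q) △ (P ∩ (P ∩ R))) △ P = {4,7,8,9,10}
R' − (((P ∪ Q) △ (P ∩ (P ∩ R))) △ P) = {3}
P ∩ R' = {3}
P △ (P ∩ R') = {8}
{3} and {8} share no elements.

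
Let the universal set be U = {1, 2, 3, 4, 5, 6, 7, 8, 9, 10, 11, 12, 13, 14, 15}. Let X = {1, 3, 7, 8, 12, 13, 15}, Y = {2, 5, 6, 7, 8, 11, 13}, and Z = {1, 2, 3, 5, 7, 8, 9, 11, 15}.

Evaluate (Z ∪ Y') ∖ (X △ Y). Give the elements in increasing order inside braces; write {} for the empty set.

{4, 7, 8, 9, 10, 14}

Y' = {1, 3, 4, 9, 10, 12, 14, 15}
Z ∪ Y' = {1, 2, 3, 4, 5, 7, 8, 9, 10, 11, 12, 14, 15}
X △ Y = {1, 2, 3, 5, 6, 11, 12, 15}
(Z ∪ Y') ∖ (X △ Y) = {4, 7, 8, 9, 10, 14}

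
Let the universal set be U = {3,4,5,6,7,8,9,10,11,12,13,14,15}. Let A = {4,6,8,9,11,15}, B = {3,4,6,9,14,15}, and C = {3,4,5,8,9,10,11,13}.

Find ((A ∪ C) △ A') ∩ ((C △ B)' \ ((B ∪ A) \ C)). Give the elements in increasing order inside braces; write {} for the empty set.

A ∪ C = {3,4,5,6,8,9,10,11,13,15}
A' = {3,5,7,10,12,13,14}
(A ∪ C) △ A' = {4,6,7,8,9,11,12,14,15}
C △ B = {5,6,8,10,11,13,14,15}
(C △ B)' = {3,4,7,9,12}
B ∪ A = {3,4,6,8,9,11,14,15}
(B ∪ A) \ C = {6,14,15}
(C △ B)' \ ((B ∪ A) \ C) = {3,4,7,9,12}
((A ∪ C) △ A') ∩ ((C △ B)' \ ((B ∪ A) \ C)) = {4,7,9,12}

{4,7,9,12}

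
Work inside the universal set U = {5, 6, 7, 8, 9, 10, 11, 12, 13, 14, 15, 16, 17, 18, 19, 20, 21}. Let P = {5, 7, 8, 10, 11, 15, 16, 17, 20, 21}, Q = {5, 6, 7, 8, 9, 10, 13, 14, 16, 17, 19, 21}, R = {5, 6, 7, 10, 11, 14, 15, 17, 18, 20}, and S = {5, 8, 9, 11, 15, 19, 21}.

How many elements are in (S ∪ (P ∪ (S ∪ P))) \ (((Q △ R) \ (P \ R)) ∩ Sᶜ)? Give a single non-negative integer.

11

S ∪ P = {5, 7, 8, 9, 10, 11, 15, 16, 17, 19, 20, 21}
P ∪ (S ∪ P) = {5, 7, 8, 9, 10, 11, 15, 16, 17, 19, 20, 21}
S ∪ (P ∪ (S ∪ P)) = {5, 7, 8, 9, 10, 11, 15, 16, 17, 19, 20, 21}
Q △ R = {8, 9, 11, 13, 15, 16, 18, 19, 20, 21}
P \ R = {8, 16, 21}
(Q △ R) \ (P \ R) = {9, 11, 13, 15, 18, 19, 20}
Sᶜ = {6, 7, 10, 12, 13, 14, 16, 17, 18, 20}
((Q △ R) \ (P \ R)) ∩ Sᶜ = {13, 18, 20}
(S ∪ (P ∪ (S ∪ P))) \ (((Q △ R) \ (P \ R)) ∩ Sᶜ) = {5, 7, 8, 9, 10, 11, 15, 16, 17, 19, 21}
|(S ∪ (P ∪ (S ∪ P))) \ (((Q △ R) \ (P \ R)) ∩ Sᶜ)| = 11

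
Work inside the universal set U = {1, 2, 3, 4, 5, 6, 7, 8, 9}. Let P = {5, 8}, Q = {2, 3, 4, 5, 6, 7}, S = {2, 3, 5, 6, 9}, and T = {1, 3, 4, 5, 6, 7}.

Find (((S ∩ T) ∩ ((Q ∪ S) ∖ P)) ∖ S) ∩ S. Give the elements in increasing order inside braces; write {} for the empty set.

S ∩ T = {3, 5, 6}
Q ∪ S = {2, 3, 4, 5, 6, 7, 9}
(Q ∪ S) ∖ P = {2, 3, 4, 6, 7, 9}
(S ∩ T) ∩ ((Q ∪ S) ∖ P) = {3, 6}
((S ∩ T) ∩ ((Q ∪ S) ∖ P)) ∖ S = {}
(((S ∩ T) ∩ ((Q ∪ S) ∖ P)) ∖ S) ∩ S = {}

{}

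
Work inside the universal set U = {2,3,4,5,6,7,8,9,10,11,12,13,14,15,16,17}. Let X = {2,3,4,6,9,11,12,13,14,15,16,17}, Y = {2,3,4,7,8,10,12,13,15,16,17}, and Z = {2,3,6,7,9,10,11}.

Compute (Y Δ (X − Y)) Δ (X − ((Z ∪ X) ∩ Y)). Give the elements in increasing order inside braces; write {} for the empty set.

X − Y = {6,9,11,14}
Y Δ (X − Y) = {2,3,4,6,7,8,9,10,11,12,13,14,15,16,17}
Z ∪ X = {2,3,4,6,7,9,10,11,12,13,14,15,16,17}
(Z ∪ X) ∩ Y = {2,3,4,7,10,12,13,15,16,17}
X − ((Z ∪ X) ∩ Y) = {6,9,11,14}
(Y Δ (X − Y)) Δ (X − ((Z ∪ X) ∩ Y)) = {2,3,4,7,8,10,12,13,15,16,17}

{2,3,4,7,8,10,12,13,15,16,17}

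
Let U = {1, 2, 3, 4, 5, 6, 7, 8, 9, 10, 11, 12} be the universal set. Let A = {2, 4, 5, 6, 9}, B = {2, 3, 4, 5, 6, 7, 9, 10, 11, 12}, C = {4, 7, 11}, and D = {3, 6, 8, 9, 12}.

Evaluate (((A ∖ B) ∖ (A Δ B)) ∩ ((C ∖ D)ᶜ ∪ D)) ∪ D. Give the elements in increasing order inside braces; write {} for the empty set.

A ∖ B = {}
A Δ B = {3, 7, 10, 11, 12}
(A ∖ B) ∖ (A Δ B) = {}
C ∖ D = {4, 7, 11}
(C ∖ D)ᶜ = {1, 2, 3, 5, 6, 8, 9, 10, 12}
(C ∖ D)ᶜ ∪ D = {1, 2, 3, 5, 6, 8, 9, 10, 12}
((A ∖ B) ∖ (A Δ B)) ∩ ((C ∖ D)ᶜ ∪ D) = {}
(((A ∖ B) ∖ (A Δ B)) ∩ ((C ∖ D)ᶜ ∪ D)) ∪ D = {3, 6, 8, 9, 12}

{3, 6, 8, 9, 12}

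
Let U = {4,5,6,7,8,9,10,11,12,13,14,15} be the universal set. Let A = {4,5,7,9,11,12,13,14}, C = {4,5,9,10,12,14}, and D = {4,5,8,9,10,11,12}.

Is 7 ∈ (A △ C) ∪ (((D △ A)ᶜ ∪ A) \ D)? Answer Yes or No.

7 ∈ A and 7 ∉ C, so 7 ∈ A △ C
7 ∉ D and 7 ∈ A, so 7 ∈ D △ A
7 ∉ (D △ A)ᶜ since 7 ∈ (D △ A)
7 ∉ (D △ A)ᶜ and 7 ∈ A, so 7 ∈ (D △ A)ᶜ ∪ A
7 ∈ ((D △ A)ᶜ ∪ A) and 7 ∉ D, so 7 ∈ ((D △ A)ᶜ ∪ A) \ D
7 ∈ (A △ C) and 7 ∈ (((D △ A)ᶜ ∪ A) \ D), so 7 ∈ (A △ C) ∪ (((D △ A)ᶜ ∪ A) \ D)

Yes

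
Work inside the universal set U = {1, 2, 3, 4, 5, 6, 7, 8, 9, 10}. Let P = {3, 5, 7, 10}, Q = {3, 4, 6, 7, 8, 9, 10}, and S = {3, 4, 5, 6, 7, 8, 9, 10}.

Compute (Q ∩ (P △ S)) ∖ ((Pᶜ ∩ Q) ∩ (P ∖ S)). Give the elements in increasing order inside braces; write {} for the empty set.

P △ S = {4, 6, 8, 9}
Q ∩ (P △ S) = {4, 6, 8, 9}
Pᶜ = {1, 2, 4, 6, 8, 9}
Pᶜ ∩ Q = {4, 6, 8, 9}
P ∖ S = {}
(Pᶜ ∩ Q) ∩ (P ∖ S) = {}
(Q ∩ (P △ S)) ∖ ((Pᶜ ∩ Q) ∩ (P ∖ S)) = {4, 6, 8, 9}

{4, 6, 8, 9}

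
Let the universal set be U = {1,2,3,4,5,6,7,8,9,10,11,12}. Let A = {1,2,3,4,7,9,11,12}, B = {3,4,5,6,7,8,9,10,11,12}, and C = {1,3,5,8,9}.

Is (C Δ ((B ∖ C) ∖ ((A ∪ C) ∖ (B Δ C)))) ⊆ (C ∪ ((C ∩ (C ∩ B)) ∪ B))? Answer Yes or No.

B ∖ C = {4,6,7,10,11,12}
A ∪ C = {1,2,3,4,5,7,8,9,11,12}
B Δ C = {1,4,6,7,10,11,12}
(A ∪ C) ∖ (B Δ C) = {2,3,5,8,9}
(B ∖ C) ∖ ((A ∪ C) ∖ (B Δ C)) = {4,6,7,10,11,12}
C Δ ((B ∖ C) ∖ ((A ∪ C) ∖ (B Δ C))) = {1,3,4,5,6,7,8,9,10,11,12}
C ∩ B = {3,5,8,9}
C ∩ (C ∩ B) = {3,5,8,9}
(C ∩ (C ∩ B)) ∪ B = {3,4,5,6,7,8,9,10,11,12}
C ∪ ((C ∩ (C ∩ B)) ∪ B) = {1,3,4,5,6,7,8,9,10,11,12}
Every element of {1,3,4,5,6,7,8,9,10,11,12} is in {1,3,4,5,6,7,8,9,10,11,12}, so C Δ ((B ∖ C) ∖ ((A ∪ C) ∖ (B Δ C))) ⊆ C ∪ ((C ∩ (C ∩ B)) ∪ B).

Yes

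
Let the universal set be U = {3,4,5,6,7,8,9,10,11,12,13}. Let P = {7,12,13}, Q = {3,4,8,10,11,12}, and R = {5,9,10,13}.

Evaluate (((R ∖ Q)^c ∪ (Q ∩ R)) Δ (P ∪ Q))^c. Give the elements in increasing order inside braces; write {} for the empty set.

R ∖ Q = {5,9,13}
(R ∖ Q)^c = {3,4,6,7,8,10,11,12}
Q ∩ R = {10}
(R ∖ Q)^c ∪ (Q ∩ R) = {3,4,6,7,8,10,11,12}
P ∪ Q = {3,4,7,8,10,11,12,13}
((R ∖ Q)^c ∪ (Q ∩ R)) Δ (P ∪ Q) = {6,13}
(((R ∖ Q)^c ∪ (Q ∩ R)) Δ (P ∪ Q))^c = {3,4,5,7,8,9,10,11,12}

{3,4,5,7,8,9,10,11,12}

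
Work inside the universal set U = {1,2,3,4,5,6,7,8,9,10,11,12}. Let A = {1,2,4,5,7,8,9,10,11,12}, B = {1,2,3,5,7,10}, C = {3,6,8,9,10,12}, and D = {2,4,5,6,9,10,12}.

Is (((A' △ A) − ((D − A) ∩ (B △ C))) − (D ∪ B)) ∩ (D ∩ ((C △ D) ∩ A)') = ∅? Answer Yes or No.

A' = {3,6}
A' △ A = {1,2,3,4,5,6,7,8,9,10,11,12}
D − A = {6}
B △ C = {1,2,5,6,7,8,9,12}
(D − A) ∩ (B △ C) = {6}
(A' △ A) − ((D − A) ∩ (B △ C)) = {1,2,3,4,5,7,8,9,10,11,12}
D ∪ B = {1,2,3,4,5,6,7,9,10,12}
((A' △ A) − ((D − A) ∩ (B △ C))) − (D ∪ B) = {8,11}
C △ D = {2,3,4,5,8}
(C △ D) ∩ A = {2,4,5,8}
((C △ D) ∩ A)' = {1,3,6,7,9,10,11,12}
D ∩ ((C △ D) ∩ A)' = {6,9,10,12}
{8,11} and {6,9,10,12} share no elements.

Yes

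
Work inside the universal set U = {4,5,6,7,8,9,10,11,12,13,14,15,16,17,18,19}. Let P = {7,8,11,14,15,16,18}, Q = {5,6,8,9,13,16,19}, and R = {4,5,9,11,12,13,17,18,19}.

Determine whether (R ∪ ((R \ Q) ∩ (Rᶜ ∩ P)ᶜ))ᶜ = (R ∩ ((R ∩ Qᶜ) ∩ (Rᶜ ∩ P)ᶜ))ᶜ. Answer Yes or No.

R \ Q = {4,11,12,17,18}
Rᶜ = {6,7,8,10,14,15,16}
Rᶜ ∩ P = {7,8,14,15,16}
(Rᶜ ∩ P)ᶜ = {4,5,6,9,10,11,12,13,17,18,19}
(R \ Q) ∩ (Rᶜ ∩ P)ᶜ = {4,11,12,17,18}
R ∪ ((R \ Q) ∩ (Rᶜ ∩ P)ᶜ) = {4,5,9,11,12,13,17,18,19}
(R ∪ ((R \ Q) ∩ (Rᶜ ∩ P)ᶜ))ᶜ = {6,7,8,10,14,15,16}
Qᶜ = {4,7,10,11,12,14,15,17,18}
R ∩ Qᶜ = {4,11,12,17,18}
(R ∩ Qᶜ) ∩ (Rᶜ ∩ P)ᶜ = {4,11,12,17,18}
R ∩ ((R ∩ Qᶜ) ∩ (Rᶜ ∩ P)ᶜ) = {4,11,12,17,18}
(R ∩ ((R ∩ Qᶜ) ∩ (Rᶜ ∩ P)ᶜ))ᶜ = {5,6,7,8,9,10,13,14,15,16,19}
5 ∈ (R ∩ ((R ∩ Qᶜ) ∩ (Rᶜ ∩ P)ᶜ))ᶜ but 5 ∉ (R ∪ ((R \ Q) ∩ (Rᶜ ∩ P)ᶜ))ᶜ, so they differ.

No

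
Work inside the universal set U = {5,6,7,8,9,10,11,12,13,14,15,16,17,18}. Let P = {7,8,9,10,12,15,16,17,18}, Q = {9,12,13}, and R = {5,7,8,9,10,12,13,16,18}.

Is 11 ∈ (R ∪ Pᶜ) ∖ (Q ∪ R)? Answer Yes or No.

11 ∉ P, so 11 ∈ Pᶜ
11 ∉ R and 11 ∈ Pᶜ, so 11 ∈ R ∪ Pᶜ
11 ∉ Q and 11 ∉ R, so 11 ∉ Q ∪ R
11 ∈ (R ∪ Pᶜ) and 11 ∉ (Q ∪ R), so 11 ∈ (R ∪ Pᶜ) ∖ (Q ∪ R)

Yes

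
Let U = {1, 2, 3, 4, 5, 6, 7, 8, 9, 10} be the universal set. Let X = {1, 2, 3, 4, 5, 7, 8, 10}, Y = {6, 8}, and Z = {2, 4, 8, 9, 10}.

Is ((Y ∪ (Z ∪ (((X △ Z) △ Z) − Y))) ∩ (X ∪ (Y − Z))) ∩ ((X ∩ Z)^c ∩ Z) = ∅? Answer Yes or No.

Yes

X △ Z = {1, 3, 5, 7, 9}
(X △ Z) △ Z = {1, 2, 3, 4, 5, 7, 8, 10}
((X △ Z) △ Z) − Y = {1, 2, 3, 4, 5, 7, 10}
Z ∪ (((X △ Z) △ Z) − Y) = {1, 2, 3, 4, 5, 7, 8, 9, 10}
Y ∪ (Z ∪ (((X △ Z) △ Z) − Y)) = {1, 2, 3, 4, 5, 6, 7, 8, 9, 10}
Y − Z = {6}
X ∪ (Y − Z) = {1, 2, 3, 4, 5, 6, 7, 8, 10}
(Y ∪ (Z ∪ (((X △ Z) △ Z) − Y))) ∩ (X ∪ (Y − Z)) = {1, 2, 3, 4, 5, 6, 7, 8, 10}
X ∩ Z = {2, 4, 8, 10}
(X ∩ Z)^c = {1, 3, 5, 6, 7, 9}
(X ∩ Z)^c ∩ Z = {9}
{1, 2, 3, 4, 5, 6, 7, 8, 10} and {9} share no elements.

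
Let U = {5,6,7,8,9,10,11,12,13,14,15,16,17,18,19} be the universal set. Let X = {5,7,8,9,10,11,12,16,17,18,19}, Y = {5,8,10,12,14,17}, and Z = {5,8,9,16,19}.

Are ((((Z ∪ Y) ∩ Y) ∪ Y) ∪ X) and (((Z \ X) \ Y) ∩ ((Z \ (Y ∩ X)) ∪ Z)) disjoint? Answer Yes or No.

Z ∪ Y = {5,8,9,10,12,14,16,17,19}
(Z ∪ Y) ∩ Y = {5,8,10,12,14,17}
((Z ∪ Y) ∩ Y) ∪ Y = {5,8,10,12,14,17}
(((Z ∪ Y) ∩ Y) ∪ Y) ∪ X = {5,7,8,9,10,11,12,14,16,17,18,19}
Z \ X = {}
(Z \ X) \ Y = {}
Y ∩ X = {5,8,10,12,17}
Z \ (Y ∩ X) = {9,16,19}
(Z \ (Y ∩ X)) ∪ Z = {5,8,9,16,19}
((Z \ X) \ Y) ∩ ((Z \ (Y ∩ X)) ∪ Z) = {}
{5,7,8,9,10,11,12,14,16,17,18,19} and {} share no elements.

Yes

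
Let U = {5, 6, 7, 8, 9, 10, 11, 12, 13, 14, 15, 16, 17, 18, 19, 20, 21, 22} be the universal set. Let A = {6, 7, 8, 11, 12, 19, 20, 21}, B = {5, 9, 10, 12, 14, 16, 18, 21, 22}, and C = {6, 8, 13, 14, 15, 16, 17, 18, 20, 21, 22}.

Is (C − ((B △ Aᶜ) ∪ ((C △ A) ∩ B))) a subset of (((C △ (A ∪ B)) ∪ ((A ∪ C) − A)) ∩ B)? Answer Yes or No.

No

Aᶜ = {5, 9, 10, 13, 14, 15, 16, 17, 18, 22}
B △ Aᶜ = {12, 13, 15, 17, 21}
C △ A = {7, 11, 12, 13, 14, 15, 16, 17, 18, 19, 22}
(C △ A) ∩ B = {12, 14, 16, 18, 22}
(B △ Aᶜ) ∪ ((C △ A) ∩ B) = {12, 13, 14, 15, 16, 17, 18, 21, 22}
C − ((B △ Aᶜ) ∪ ((C △ A) ∩ B)) = {6, 8, 20}
A ∪ B = {5, 6, 7, 8, 9, 10, 11, 12, 14, 16, 18, 19, 20, 21, 22}
C △ (A ∪ B) = {5, 7, 9, 10, 11, 12, 13, 15, 17, 19}
A ∪ C = {6, 7, 8, 11, 12, 13, 14, 15, 16, 17, 18, 19, 20, 21, 22}
(A ∪ C) − A = {13, 14, 15, 16, 17, 18, 22}
(C △ (A ∪ B)) ∪ ((A ∪ C) − A) = {5, 7, 9, 10, 11, 12, 13, 14, 15, 16, 17, 18, 19, 22}
((C △ (A ∪ B)) ∪ ((A ∪ C) − A)) ∩ B = {5, 9, 10, 12, 14, 16, 18, 22}
6 ∈ C − ((B △ Aᶜ) ∪ ((C △ A) ∩ B)) but 6 ∉ ((C △ (A ∪ B)) ∪ ((A ∪ C) − A)) ∩ B, so the inclusion fails.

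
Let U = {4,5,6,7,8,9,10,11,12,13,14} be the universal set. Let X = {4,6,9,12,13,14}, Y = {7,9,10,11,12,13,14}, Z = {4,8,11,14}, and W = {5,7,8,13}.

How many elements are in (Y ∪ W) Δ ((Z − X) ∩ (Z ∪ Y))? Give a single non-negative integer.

Y ∪ W = {5,7,8,9,10,11,12,13,14}
Z − X = {8,11}
Z ∪ Y = {4,7,8,9,10,11,12,13,14}
(Z − X) ∩ (Z ∪ Y) = {8,11}
(Y ∪ W) Δ ((Z − X) ∩ (Z ∪ Y)) = {5,7,9,10,12,13,14}
|(Y ∪ W) Δ ((Z − X) ∩ (Z ∪ Y))| = 7

7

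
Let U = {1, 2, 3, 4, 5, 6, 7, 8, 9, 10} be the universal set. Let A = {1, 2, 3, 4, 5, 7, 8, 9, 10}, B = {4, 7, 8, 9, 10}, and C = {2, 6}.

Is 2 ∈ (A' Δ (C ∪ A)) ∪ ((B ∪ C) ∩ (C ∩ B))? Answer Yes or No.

2 ∈ A, so 2 ∉ A'
2 ∈ C and 2 ∈ A, so 2 ∈ C ∪ A
2 ∉ A' and 2 ∈ (C ∪ A), so 2 ∈ A' Δ (C ∪ A)
2 ∉ B and 2 ∈ C, so 2 ∈ B ∪ C
2 ∈ C and 2 ∉ B, so 2 ∉ C ∩ B
2 ∈ (B ∪ C) and 2 ∉ (C ∩ B), so 2 ∉ (B ∪ C) ∩ (C ∩ B)
2 ∈ (A' Δ (C ∪ A)) and 2 ∉ ((B ∪ C) ∩ (C ∩ B)), so 2 ∈ (A' Δ (C ∪ A)) ∪ ((B ∪ C) ∩ (C ∩ B))

Yes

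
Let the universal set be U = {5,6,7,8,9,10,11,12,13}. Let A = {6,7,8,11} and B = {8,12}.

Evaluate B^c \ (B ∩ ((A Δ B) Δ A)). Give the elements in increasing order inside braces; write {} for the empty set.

{5,6,7,9,10,11,13}

B^c = {5,6,7,9,10,11,13}
A Δ B = {6,7,11,12}
(A Δ B) Δ A = {8,12}
B ∩ ((A Δ B) Δ A) = {8,12}
B^c \ (B ∩ ((A Δ B) Δ A)) = {5,6,7,9,10,11,13}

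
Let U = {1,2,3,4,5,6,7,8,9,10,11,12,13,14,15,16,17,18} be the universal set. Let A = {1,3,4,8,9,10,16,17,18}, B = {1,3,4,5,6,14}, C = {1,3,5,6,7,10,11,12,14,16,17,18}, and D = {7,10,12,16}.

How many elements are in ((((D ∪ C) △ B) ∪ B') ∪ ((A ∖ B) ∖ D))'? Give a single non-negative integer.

5

D ∪ C = {1,3,5,6,7,10,11,12,14,16,17,18}
(D ∪ C) △ B = {4,7,10,11,12,16,17,18}
B' = {2,7,8,9,10,11,12,13,15,16,17,18}
((D ∪ C) △ B) ∪ B' = {2,4,7,8,9,10,11,12,13,15,16,17,18}
A ∖ B = {8,9,10,16,17,18}
(A ∖ B) ∖ D = {8,9,17,18}
(((D ∪ C) △ B) ∪ B') ∪ ((A ∖ B) ∖ D) = {2,4,7,8,9,10,11,12,13,15,16,17,18}
((((D ∪ C) △ B) ∪ B') ∪ ((A ∖ B) ∖ D))' = {1,3,5,6,14}
|((((D ∪ C) △ B) ∪ B') ∪ ((A ∖ B) ∖ D))'| = 5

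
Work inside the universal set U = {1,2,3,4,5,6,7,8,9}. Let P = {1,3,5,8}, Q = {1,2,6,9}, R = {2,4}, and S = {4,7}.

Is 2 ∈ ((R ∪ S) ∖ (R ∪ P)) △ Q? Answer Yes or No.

2 ∈ R and 2 ∉ S, so 2 ∈ R ∪ S
2 ∈ R and 2 ∉ P, so 2 ∈ R ∪ P
2 ∈ (R ∪ S) and 2 ∈ (R ∪ P), so 2 ∉ (R ∪ S) ∖ (R ∪ P)
2 ∉ ((R ∪ S) ∖ (R ∪ P)) and 2 ∈ Q, so 2 ∈ ((R ∪ S) ∖ (R ∪ P)) △ Q

Yes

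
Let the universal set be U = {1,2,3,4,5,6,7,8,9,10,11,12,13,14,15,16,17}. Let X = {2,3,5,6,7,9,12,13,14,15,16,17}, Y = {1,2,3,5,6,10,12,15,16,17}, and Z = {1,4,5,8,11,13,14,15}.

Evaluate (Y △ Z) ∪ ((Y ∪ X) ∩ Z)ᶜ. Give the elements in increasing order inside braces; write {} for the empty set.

{2,3,4,6,7,8,9,10,11,12,13,14,16,17}

Y △ Z = {2,3,4,6,8,10,11,12,13,14,16,17}
Y ∪ X = {1,2,3,5,6,7,9,10,12,13,14,15,16,17}
(Y ∪ X) ∩ Z = {1,5,13,14,15}
((Y ∪ X) ∩ Z)ᶜ = {2,3,4,6,7,8,9,10,11,12,16,17}
(Y △ Z) ∪ ((Y ∪ X) ∩ Z)ᶜ = {2,3,4,6,7,8,9,10,11,12,13,14,16,17}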